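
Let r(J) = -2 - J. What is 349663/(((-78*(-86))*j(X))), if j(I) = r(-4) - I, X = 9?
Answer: -349663/46956 ≈ -7.4466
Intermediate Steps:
j(I) = 2 - I (j(I) = (-2 - 1*(-4)) - I = (-2 + 4) - I = 2 - I)
349663/(((-78*(-86))*j(X))) = 349663/(((-78*(-86))*(2 - 1*9))) = 349663/((6708*(2 - 9))) = 349663/((6708*(-7))) = 349663/(-46956) = 349663*(-1/46956) = -349663/46956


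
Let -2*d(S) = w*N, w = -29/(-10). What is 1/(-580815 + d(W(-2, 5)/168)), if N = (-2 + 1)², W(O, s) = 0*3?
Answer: -20/11616329 ≈ -1.7217e-6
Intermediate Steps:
W(O, s) = 0
w = 29/10 (w = -29*(-⅒) = 29/10 ≈ 2.9000)
N = 1 (N = (-1)² = 1)
d(S) = -29/20
1/(-580815 + d(W(-2, 5)/168)) = 1/(-580815 - 29/20) = 1/(-11616329/20) = -20/11616329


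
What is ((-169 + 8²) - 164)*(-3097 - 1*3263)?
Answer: 1710840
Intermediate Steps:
((-169 + 8²) - 164)*(-3097 - 1*3263) = ((-169 + 64) - 164)*(-3097 - 3263) = (-105 - 164)*(-6360) = -269*(-6360) = 1710840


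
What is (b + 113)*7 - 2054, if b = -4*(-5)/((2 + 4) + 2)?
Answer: -2491/2 ≈ -1245.5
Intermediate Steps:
b = 5/2 (b = -4*(-5)/(6 + 2) = -4*(-5)/8 = -(-5)/2 = -4*(-5/8) = 5/2 ≈ 2.5000)
(b + 113)*7 - 2054 = (5/2 + 113)*7 - 2054 = (231/2)*7 - 2054 = 1617/2 - 2054 = -2491/2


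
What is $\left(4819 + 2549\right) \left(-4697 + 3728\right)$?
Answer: $-7139592$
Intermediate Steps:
$\left(4819 + 2549\right) \left(-4697 + 3728\right) = 7368 \left(-969\right) = -7139592$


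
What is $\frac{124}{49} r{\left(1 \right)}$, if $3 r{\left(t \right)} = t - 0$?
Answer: $\frac{124}{147} \approx 0.84354$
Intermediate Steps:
$r{\left(t \right)} = \frac{t}{3}$ ($r{\left(t \right)} = \frac{t - 0}{3} = \frac{t + 0}{3} = \frac{t}{3}$)
$\frac{124}{49} r{\left(1 \right)} = \frac{124}{49} \cdot \frac{1}{3} \cdot 1 = 124 \cdot \frac{1}{49} \cdot \frac{1}{3} = \frac{124}{49} \cdot \frac{1}{3} = \frac{124}{147}$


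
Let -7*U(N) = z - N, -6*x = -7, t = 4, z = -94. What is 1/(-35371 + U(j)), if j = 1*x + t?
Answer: -6/212141 ≈ -2.8283e-5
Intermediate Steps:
x = 7/6 (x = -1/6*(-7) = 7/6 ≈ 1.1667)
j = 31/6 (j = 1*(7/6) + 4 = 7/6 + 4 = 31/6 ≈ 5.1667)
U(N) = 94/7 + N/7 (U(N) = -(-94 - N)/7 = 94/7 + N/7)
1/(-35371 + U(j)) = 1/(-35371 + (94/7 + (1/7)*(31/6))) = 1/(-35371 + (94/7 + 31/42)) = 1/(-35371 + 85/6) = 1/(-212141/6) = -6/212141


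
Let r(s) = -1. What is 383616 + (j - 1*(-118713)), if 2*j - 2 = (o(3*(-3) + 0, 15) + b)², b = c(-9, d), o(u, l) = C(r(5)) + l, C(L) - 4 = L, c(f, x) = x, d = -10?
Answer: 502362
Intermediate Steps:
C(L) = 4 + L
o(u, l) = 3 + l (o(u, l) = (4 - 1) + l = 3 + l)
b = -10
j = 33 (j = 1 + ((3 + 15) - 10)²/2 = 1 + (18 - 10)²/2 = 1 + (½)*8² = 1 + (½)*64 = 1 + 32 = 33)
383616 + (j - 1*(-118713)) = 383616 + (33 - 1*(-118713)) = 383616 + (33 + 118713) = 383616 + 118746 = 502362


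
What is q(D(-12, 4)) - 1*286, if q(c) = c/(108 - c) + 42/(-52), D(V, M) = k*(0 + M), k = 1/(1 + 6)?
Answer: -700945/2444 ≈ -286.80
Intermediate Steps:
k = ⅐ (k = 1/7 = ⅐ ≈ 0.14286)
D(V, M) = M/7 (D(V, M) = (0 + M)/7 = M/7)
q(c) = -21/26 + c/(108 - c) (q(c) = c/(108 - c) + 42*(-1/52) = c/(108 - c) - 21/26 = -21/26 + c/(108 - c))
q(D(-12, 4)) - 1*286 = (2268 - 47*4/7)/(26*(-108 + (⅐)*4)) - 1*286 = (2268 - 47*4/7)/(26*(-108 + 4/7)) - 286 = (2268 - 188/7)/(26*(-752/7)) - 286 = (1/26)*(-7/752)*(15688/7) - 286 = -1961/2444 - 286 = -700945/2444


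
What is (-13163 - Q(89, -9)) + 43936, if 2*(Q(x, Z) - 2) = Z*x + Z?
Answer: 31176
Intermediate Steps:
Q(x, Z) = 2 + Z/2 + Z*x/2 (Q(x, Z) = 2 + (Z*x + Z)/2 = 2 + (Z + Z*x)/2 = 2 + (Z/2 + Z*x/2) = 2 + Z/2 + Z*x/2)
(-13163 - Q(89, -9)) + 43936 = (-13163 - (2 + (½)*(-9) + (½)*(-9)*89)) + 43936 = (-13163 - (2 - 9/2 - 801/2)) + 43936 = (-13163 - 1*(-403)) + 43936 = (-13163 + 403) + 43936 = -12760 + 43936 = 31176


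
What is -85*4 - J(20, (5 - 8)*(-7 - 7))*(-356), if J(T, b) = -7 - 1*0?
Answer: -2832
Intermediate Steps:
J(T, b) = -7 (J(T, b) = -7 + 0 = -7)
-85*4 - J(20, (5 - 8)*(-7 - 7))*(-356) = -85*4 - 1*(-7)*(-356) = -340 + 7*(-356) = -340 - 2492 = -2832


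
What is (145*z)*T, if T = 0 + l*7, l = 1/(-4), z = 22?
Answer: -11165/2 ≈ -5582.5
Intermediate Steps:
l = -1/4 ≈ -0.25000
T = -7/4 (T = 0 - 1/4*7 = 0 - 7/4 = -7/4 ≈ -1.7500)
(145*z)*T = (145*22)*(-7/4) = 3190*(-7/4) = -11165/2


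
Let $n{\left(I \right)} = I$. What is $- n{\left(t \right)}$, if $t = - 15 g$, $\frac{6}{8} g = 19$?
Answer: $380$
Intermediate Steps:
$g = \frac{76}{3}$ ($g = \frac{4}{3} \cdot 19 = \frac{76}{3} \approx 25.333$)
$t = -380$ ($t = \left(-15\right) \frac{76}{3} = -380$)
$- n{\left(t \right)} = \left(-1\right) \left(-380\right) = 380$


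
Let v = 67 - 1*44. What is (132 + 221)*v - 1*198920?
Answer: -190801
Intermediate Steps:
v = 23 (v = 67 - 44 = 23)
(132 + 221)*v - 1*198920 = (132 + 221)*23 - 1*198920 = 353*23 - 198920 = 8119 - 198920 = -190801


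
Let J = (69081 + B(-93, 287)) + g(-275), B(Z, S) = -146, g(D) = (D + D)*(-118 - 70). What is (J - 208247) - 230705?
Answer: -266617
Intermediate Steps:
g(D) = -376*D (g(D) = (2*D)*(-188) = -376*D)
J = 172335 (J = (69081 - 146) - 376*(-275) = 68935 + 103400 = 172335)
(J - 208247) - 230705 = (172335 - 208247) - 230705 = -35912 - 230705 = -266617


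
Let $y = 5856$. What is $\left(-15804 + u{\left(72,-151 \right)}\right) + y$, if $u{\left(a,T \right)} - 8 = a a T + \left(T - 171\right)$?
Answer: $-793046$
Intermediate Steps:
$u{\left(a,T \right)} = -163 + T + T a^{2}$ ($u{\left(a,T \right)} = 8 + \left(a a T + \left(T - 171\right)\right) = 8 + \left(a^{2} T + \left(-171 + T\right)\right) = 8 + \left(T a^{2} + \left(-171 + T\right)\right) = 8 + \left(-171 + T + T a^{2}\right) = -163 + T + T a^{2}$)
$\left(-15804 + u{\left(72,-151 \right)}\right) + y = \left(-15804 - \left(314 + 782784\right)\right) + 5856 = \left(-15804 - 783098\right) + 5856 = -798902 + 5856 = -793046$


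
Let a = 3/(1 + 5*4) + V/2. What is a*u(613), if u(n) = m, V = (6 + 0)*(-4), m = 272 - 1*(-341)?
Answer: -50879/7 ≈ -7268.4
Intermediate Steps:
m = 613 (m = 272 + 341 = 613)
V = -24 (V = 6*(-4) = -24)
a = -83/7 (a = 3/(1 + 5*4) - 24/2 = 3/(1 + 20) - 24*1/2 = 3/21 - 12 = 3*(1/21) - 12 = 1/7 - 12 = -83/7 ≈ -11.857)
u(n) = 613
a*u(613) = -83/7*613 = -50879/7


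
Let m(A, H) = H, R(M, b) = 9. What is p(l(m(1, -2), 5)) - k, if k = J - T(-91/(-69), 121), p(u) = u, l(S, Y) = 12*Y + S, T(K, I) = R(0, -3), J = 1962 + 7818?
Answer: -9713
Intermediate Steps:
J = 9780
T(K, I) = 9
l(S, Y) = S + 12*Y
k = 9771 (k = 9780 - 1*9 = 9780 - 9 = 9771)
p(l(m(1, -2), 5)) - k = (-2 + 12*5) - 1*9771 = (-2 + 60) - 9771 = 58 - 9771 = -9713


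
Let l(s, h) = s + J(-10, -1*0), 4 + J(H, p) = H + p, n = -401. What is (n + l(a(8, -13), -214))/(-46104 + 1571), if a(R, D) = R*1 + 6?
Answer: 401/44533 ≈ 0.0090046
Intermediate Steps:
a(R, D) = 6 + R (a(R, D) = R + 6 = 6 + R)
J(H, p) = -4 + H + p (J(H, p) = -4 + (H + p) = -4 + H + p)
l(s, h) = -14 + s (l(s, h) = s + (-4 - 10 - 1*0) = s + (-4 - 10 + 0) = s - 14 = -14 + s)
(n + l(a(8, -13), -214))/(-46104 + 1571) = (-401 + (-14 + (6 + 8)))/(-46104 + 1571) = (-401 + (-14 + 14))/(-44533) = (-401 + 0)*(-1/44533) = -401*(-1/44533) = 401/44533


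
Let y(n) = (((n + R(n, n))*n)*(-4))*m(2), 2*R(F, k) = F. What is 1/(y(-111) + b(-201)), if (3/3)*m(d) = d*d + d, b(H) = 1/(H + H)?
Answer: -402/178309513 ≈ -2.2545e-6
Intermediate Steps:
R(F, k) = F/2
b(H) = 1/(2*H)
m(d) = d + d² (m(d) = d*d + d = d² + d = d + d²)
y(n) = -36*n² (y(n) = (((n + n/2)*n)*(-4))*(2*(1 + 2)) = (((3*n/2)*n)*(-4))*(2*3) = ((3*n²/2)*(-4))*6 = -6*n²*6 = -36*n²)
1/(y(-111) + b(-201)) = 1/(-36*(-111)² + (½)/(-201)) = 1/(-36*12321 + (½)*(-1/201)) = 1/(-443556 - 1/402) = 1/(-178309513/402) = -402/178309513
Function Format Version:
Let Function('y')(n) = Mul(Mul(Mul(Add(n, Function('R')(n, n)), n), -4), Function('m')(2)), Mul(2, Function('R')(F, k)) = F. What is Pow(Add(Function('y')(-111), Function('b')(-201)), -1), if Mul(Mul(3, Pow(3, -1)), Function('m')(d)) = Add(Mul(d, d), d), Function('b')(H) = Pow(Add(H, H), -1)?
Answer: Rational(-402, 178309513) ≈ -2.2545e-6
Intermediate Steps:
Function('R')(F, k) = Mul(Rational(1, 2), F)
Function('b')(H) = Mul(Rational(1, 2), Pow(H, -1)) (Function('b')(H) = Pow(Mul(2, H), -1) = Mul(Rational(1, 2), Pow(H, -1)))
Function('m')(d) = Add(d, Pow(d, 2)) (Function('m')(d) = Add(Mul(d, d), d) = Add(Pow(d, 2), d) = Add(d, Pow(d, 2)))
Function('y')(n) = Mul(-36, Pow(n, 2)) (Function('y')(n) = Mul(Mul(Mul(Add(n, Mul(Rational(1, 2), n)), n), -4), Mul(2, Add(1, 2))) = Mul(Mul(Mul(Mul(Rational(3, 2), n), n), -4), Mul(2, 3)) = Mul(Mul(Mul(Rational(3, 2), Pow(n, 2)), -4), 6) = Mul(Mul(-6, Pow(n, 2)), 6) = Mul(-36, Pow(n, 2)))
Pow(Add(Function('y')(-111), Function('b')(-201)), -1) = Pow(Add(Mul(-36, Pow(-111, 2)), Mul(Rational(1, 2), Pow(-201, -1))), -1) = Pow(Add(Mul(-36, 12321), Mul(Rational(1, 2), Rational(-1, 201))), -1) = Pow(Add(-443556, Rational(-1, 402)), -1) = Pow(Rational(-178309513, 402), -1) = Rational(-402, 178309513)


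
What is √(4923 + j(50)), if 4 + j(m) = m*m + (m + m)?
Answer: √7519 ≈ 86.712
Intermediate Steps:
j(m) = -4 + m² + 2*m (j(m) = -4 + (m*m + (m + m)) = -4 + (m² + 2*m) = -4 + m² + 2*m)
√(4923 + j(50)) = √(4923 + (-4 + 50² + 2*50)) = √(4923 + (-4 + 2500 + 100)) = √(4923 + 2596) = √7519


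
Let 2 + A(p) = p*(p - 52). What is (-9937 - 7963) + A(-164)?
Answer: 17522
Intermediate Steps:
A(p) = -2 + p*(-52 + p) (A(p) = -2 + p*(p - 52) = -2 + p*(-52 + p))
(-9937 - 7963) + A(-164) = (-9937 - 7963) + (-2 + (-164)² - 52*(-164)) = -17900 + (-2 + 26896 + 8528) = -17900 + 35422 = 17522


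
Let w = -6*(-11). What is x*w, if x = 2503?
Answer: 165198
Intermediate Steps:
w = 66
x*w = 2503*66 = 165198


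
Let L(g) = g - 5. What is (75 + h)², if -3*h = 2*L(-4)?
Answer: 6561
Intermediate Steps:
L(g) = -5 + g
h = 6 (h = -2*(-5 - 4)/3 = -2*(-9)/3 = -⅓*(-18) = 6)
(75 + h)² = (75 + 6)² = 81² = 6561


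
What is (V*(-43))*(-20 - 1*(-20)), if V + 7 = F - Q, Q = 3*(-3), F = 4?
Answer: 0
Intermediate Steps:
Q = -9
V = 6 (V = -7 + (4 - 1*(-9)) = -7 + (4 + 9) = -7 + 13 = 6)
(V*(-43))*(-20 - 1*(-20)) = (6*(-43))*(-20 - 1*(-20)) = -258*(-20 + 20) = -258*0 = 0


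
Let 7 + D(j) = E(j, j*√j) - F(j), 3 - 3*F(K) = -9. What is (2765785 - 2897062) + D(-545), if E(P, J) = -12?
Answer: -131300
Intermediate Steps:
F(K) = 4 (F(K) = 1 - ⅓*(-9) = 1 + 3 = 4)
D(j) = -23 (D(j) = -7 + (-12 - 1*4) = -7 + (-12 - 4) = -7 - 16 = -23)
(2765785 - 2897062) + D(-545) = (2765785 - 2897062) - 23 = -131277 - 23 = -131300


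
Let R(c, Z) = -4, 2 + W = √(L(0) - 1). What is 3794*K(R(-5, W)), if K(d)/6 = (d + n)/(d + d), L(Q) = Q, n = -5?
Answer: 51219/2 ≈ 25610.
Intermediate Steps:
W = -2 + I (W = -2 + √(0 - 1) = -2 + √(-1) = -2 + I ≈ -2.0 + 1.0*I)
K(d) = 3*(-5 + d)/d (K(d) = 6*((d - 5)/(d + d)) = 6*((-5 + d)/((2*d))) = 6*((-5 + d)*(1/(2*d))) = 6*((-5 + d)/(2*d)) = 3*(-5 + d)/d)
3794*K(R(-5, W)) = 3794*(3 - 15/(-4)) = 3794*(3 - 15*(-¼)) = 3794*(3 + 15/4) = 3794*(27/4) = 51219/2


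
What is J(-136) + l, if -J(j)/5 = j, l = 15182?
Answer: 15862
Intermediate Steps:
J(j) = -5*j
J(-136) + l = -5*(-136) + 15182 = 680 + 15182 = 15862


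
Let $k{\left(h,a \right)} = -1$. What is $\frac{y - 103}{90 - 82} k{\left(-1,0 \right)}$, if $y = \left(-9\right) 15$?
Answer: $\frac{119}{4} \approx 29.75$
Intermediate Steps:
$y = -135$
$\frac{y - 103}{90 - 82} k{\left(-1,0 \right)} = \frac{-135 - 103}{90 - 82} \left(-1\right) = - \frac{238}{8} \left(-1\right) = \left(-238\right) \frac{1}{8} \left(-1\right) = \left(- \frac{119}{4}\right) \left(-1\right) = \frac{119}{4}$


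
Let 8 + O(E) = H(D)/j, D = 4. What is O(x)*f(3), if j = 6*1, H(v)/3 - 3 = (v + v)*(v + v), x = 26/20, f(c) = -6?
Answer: -153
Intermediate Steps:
x = 13/10 (x = 26*(1/20) = 13/10 ≈ 1.3000)
H(v) = 9 + 12*v² (H(v) = 9 + 3*((v + v)*(v + v)) = 9 + 3*((2*v)*(2*v)) = 9 + 3*(4*v²) = 9 + 12*v²)
j = 6
O(E) = 51/2 (O(E) = -8 + (9 + 12*4²)/6 = -8 + (9 + 12*16)*(⅙) = -8 + (9 + 192)*(⅙) = -8 + 201*(⅙) = -8 + 67/2 = 51/2)
O(x)*f(3) = (51/2)*(-6) = -153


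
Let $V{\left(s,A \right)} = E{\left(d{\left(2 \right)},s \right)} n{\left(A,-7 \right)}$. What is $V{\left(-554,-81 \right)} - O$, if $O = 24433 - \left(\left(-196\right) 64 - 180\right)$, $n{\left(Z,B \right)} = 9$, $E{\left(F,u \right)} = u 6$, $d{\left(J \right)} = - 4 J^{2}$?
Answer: $-67073$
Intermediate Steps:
$E{\left(F,u \right)} = 6 u$
$V{\left(s,A \right)} = 54 s$ ($V{\left(s,A \right)} = 6 s 9 = 54 s$)
$O = 37157$ ($O = 24433 - \left(-12544 - 180\right) = 24433 - -12724 = 24433 + 12724 = 37157$)
$V{\left(-554,-81 \right)} - O = 54 \left(-554\right) - 37157 = -29916 - 37157 = -67073$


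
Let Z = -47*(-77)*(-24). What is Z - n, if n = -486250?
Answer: 399394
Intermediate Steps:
Z = -86856 (Z = 3619*(-24) = -86856)
Z - n = -86856 - 1*(-486250) = -86856 + 486250 = 399394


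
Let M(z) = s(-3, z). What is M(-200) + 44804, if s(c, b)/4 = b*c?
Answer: 47204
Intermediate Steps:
s(c, b) = 4*b*c (s(c, b) = 4*(b*c) = 4*b*c)
M(z) = -12*z (M(z) = 4*z*(-3) = -12*z)
M(-200) + 44804 = -12*(-200) + 44804 = 2400 + 44804 = 47204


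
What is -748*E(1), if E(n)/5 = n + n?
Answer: -7480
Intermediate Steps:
E(n) = 10*n (E(n) = 5*(n + n) = 5*(2*n) = 10*n)
-748*E(1) = -7480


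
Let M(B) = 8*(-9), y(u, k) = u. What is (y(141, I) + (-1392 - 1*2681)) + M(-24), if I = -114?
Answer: -4004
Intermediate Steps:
M(B) = -72
(y(141, I) + (-1392 - 1*2681)) + M(-24) = (141 + (-1392 - 1*2681)) - 72 = (141 + (-1392 - 2681)) - 72 = (141 - 4073) - 72 = -3932 - 72 = -4004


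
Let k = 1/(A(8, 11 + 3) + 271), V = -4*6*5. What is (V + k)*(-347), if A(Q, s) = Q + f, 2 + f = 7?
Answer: 11825413/284 ≈ 41639.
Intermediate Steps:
f = 5 (f = -2 + 7 = 5)
V = -120 (V = -24*5 = -120)
A(Q, s) = 5 + Q (A(Q, s) = Q + 5 = 5 + Q)
k = 1/284 (k = 1/((5 + 8) + 271) = 1/(13 + 271) = 1/284 ≈ 0.0035211)
(V + k)*(-347) = (-120 + 1/284)*(-347) = -34079/284*(-347) = 11825413/284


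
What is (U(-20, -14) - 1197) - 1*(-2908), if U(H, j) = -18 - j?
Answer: 1707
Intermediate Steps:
(U(-20, -14) - 1197) - 1*(-2908) = ((-18 - 1*(-14)) - 1197) - 1*(-2908) = ((-18 + 14) - 1197) + 2908 = (-4 - 1197) + 2908 = -1201 + 2908 = 1707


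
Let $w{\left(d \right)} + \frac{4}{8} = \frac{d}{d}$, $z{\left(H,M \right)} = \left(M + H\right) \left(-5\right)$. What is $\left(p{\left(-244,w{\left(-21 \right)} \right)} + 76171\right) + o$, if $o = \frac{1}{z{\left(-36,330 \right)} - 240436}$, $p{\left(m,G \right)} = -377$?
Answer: $\frac{18335023363}{241906} \approx 75794.0$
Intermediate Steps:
$z{\left(H,M \right)} = - 5 H - 5 M$ ($z{\left(H,M \right)} = \left(H + M\right) \left(-5\right) = - 5 H - 5 M$)
$w{\left(d \right)} = \frac{1}{2}$ ($w{\left(d \right)} = - \frac{1}{2} + \frac{d}{d} = - \frac{1}{2} + 1 = \frac{1}{2}$)
$o = - \frac{1}{241906}$ ($o = \frac{1}{\left(\left(-5\right) \left(-36\right) - 1650\right) - 240436} = \frac{1}{\left(180 - 1650\right) - 240436} = \frac{1}{-1470 - 240436} = \frac{1}{-241906} = - \frac{1}{241906} \approx -4.1338 \cdot 10^{-6}$)
$\left(p{\left(-244,w{\left(-21 \right)} \right)} + 76171\right) + o = \left(-377 + 76171\right) - \frac{1}{241906} = 75794 - \frac{1}{241906} = \frac{18335023363}{241906}$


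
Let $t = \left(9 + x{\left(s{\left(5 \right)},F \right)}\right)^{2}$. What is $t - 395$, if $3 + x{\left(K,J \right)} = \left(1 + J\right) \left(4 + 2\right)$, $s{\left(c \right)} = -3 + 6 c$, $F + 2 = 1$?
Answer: $-359$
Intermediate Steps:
$F = -1$ ($F = -2 + 1 = -1$)
$x{\left(K,J \right)} = 3 + 6 J$ ($x{\left(K,J \right)} = -3 + \left(1 + J\right) \left(4 + 2\right) = -3 + \left(1 + J\right) 6 = -3 + \left(6 + 6 J\right) = 3 + 6 J$)
$t = 36$ ($t = \left(9 + \left(3 + 6 \left(-1\right)\right)\right)^{2} = \left(9 + \left(3 - 6\right)\right)^{2} = \left(9 - 3\right)^{2} = 6^{2} = 36$)
$t - 395 = 36 - 395 = -359$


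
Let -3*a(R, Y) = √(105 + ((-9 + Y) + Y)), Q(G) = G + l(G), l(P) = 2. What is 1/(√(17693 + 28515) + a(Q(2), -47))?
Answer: 3*√2/910 ≈ 0.0046622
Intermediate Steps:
Q(G) = 2 + G (Q(G) = G + 2 = 2 + G)
a(R, Y) = -√(96 + 2*Y)/3 (a(R, Y) = -√(105 + ((-9 + Y) + Y))/3 = -√(105 + (-9 + 2*Y))/3 = -√(96 + 2*Y)/3)
1/(√(17693 + 28515) + a(Q(2), -47)) = 1/(√(17693 + 28515) - √(96 + 2*(-47))/3) = 1/(√46208 - √(96 - 94)/3) = 1/(152*√2 - √2/3) = 1/(455*√2/3) = 3*√2/910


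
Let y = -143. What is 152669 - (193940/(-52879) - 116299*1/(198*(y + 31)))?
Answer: 179024645353595/1172644704 ≈ 1.5267e+5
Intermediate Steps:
152669 - (193940/(-52879) - 116299*1/(198*(y + 31))) = 152669 - (193940/(-52879) - 116299*1/(198*(-143 + 31))) = 152669 - (193940*(-1/52879) - 116299/((-112*198))) = 152669 - (-193940/52879 - 116299/(-22176)) = 152669 - (-193940/52879 - 116299*(-1/22176)) = 152669 - (-193940/52879 + 116299/22176) = 152669 - 1*1848961381/1172644704 = 152669 - 1848961381/1172644704 = 179024645353595/1172644704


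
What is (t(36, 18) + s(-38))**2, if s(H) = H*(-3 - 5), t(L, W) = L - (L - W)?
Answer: 103684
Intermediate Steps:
t(L, W) = W (t(L, W) = L + (W - L) = W)
s(H) = -8*H (s(H) = H*(-8) = -8*H)
(t(36, 18) + s(-38))**2 = (18 - 8*(-38))**2 = (18 + 304)**2 = 322**2 = 103684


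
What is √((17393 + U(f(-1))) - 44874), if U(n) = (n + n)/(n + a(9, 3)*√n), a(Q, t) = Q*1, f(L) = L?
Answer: √(-46195520 + 369*I)/41 ≈ 0.00066208 + 165.77*I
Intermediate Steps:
a(Q, t) = Q
U(n) = 2*n/(n + 9*√n) (U(n) = (n + n)/(n + 9*√n) = (2*n)/(n + 9*√n) = 2*n/(n + 9*√n))
√((17393 + U(f(-1))) - 44874) = √((17393 + 2*(-1)/(-1 + 9*√(-1))) - 44874) = √((17393 + 2*(-1)/(-1 + 9*I)) - 44874) = √((17393 + 2*(-1)*((-1 - 9*I)/82)) - 44874) = √((17393 + (1/41 + 9*I/41)) - 44874) = √((713114/41 + 9*I/41) - 44874) = √(-1126720/41 + 9*I/41)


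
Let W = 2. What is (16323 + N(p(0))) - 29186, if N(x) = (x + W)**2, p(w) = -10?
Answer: -12799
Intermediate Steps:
N(x) = (2 + x)**2 (N(x) = (x + 2)**2 = (2 + x)**2)
(16323 + N(p(0))) - 29186 = (16323 + (2 - 10)**2) - 29186 = (16323 + (-8)**2) - 29186 = (16323 + 64) - 29186 = 16387 - 29186 = -12799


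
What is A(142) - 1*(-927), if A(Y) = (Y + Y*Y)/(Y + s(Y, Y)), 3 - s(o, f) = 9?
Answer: 73189/68 ≈ 1076.3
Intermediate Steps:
s(o, f) = -6 (s(o, f) = 3 - 1*9 = 3 - 9 = -6)
A(Y) = (Y + Y²)/(-6 + Y) (A(Y) = (Y + Y*Y)/(Y - 6) = (Y + Y²)/(-6 + Y))
A(142) - 1*(-927) = 142*(1 + 142)/(-6 + 142) - 1*(-927) = 142*143/136 + 927 = 142*(1/136)*143 + 927 = 10153/68 + 927 = 73189/68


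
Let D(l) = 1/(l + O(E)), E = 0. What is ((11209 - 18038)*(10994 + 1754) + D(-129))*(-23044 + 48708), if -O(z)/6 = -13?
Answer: -113944584825152/51 ≈ -2.2342e+12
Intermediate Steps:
O(z) = 78 (O(z) = -6*(-13) = 78)
D(l) = 1/(78 + l) (D(l) = 1/(l + 78) = 1/(78 + l))
((11209 - 18038)*(10994 + 1754) + D(-129))*(-23044 + 48708) = ((11209 - 18038)*(10994 + 1754) + 1/(78 - 129))*(-23044 + 48708) = (-6829*12748 + 1/(-51))*25664 = (-87056092 - 1/51)*25664 = -4439860693/51*25664 = -113944584825152/51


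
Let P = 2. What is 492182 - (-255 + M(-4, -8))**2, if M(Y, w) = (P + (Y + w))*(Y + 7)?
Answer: 410957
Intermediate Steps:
M(Y, w) = (7 + Y)*(2 + Y + w) (M(Y, w) = (2 + (Y + w))*(Y + 7) = (2 + Y + w)*(7 + Y) = (7 + Y)*(2 + Y + w))
492182 - (-255 + M(-4, -8))**2 = 492182 - (-255 + (14 + (-4)**2 + 7*(-8) + 9*(-4) - 4*(-8)))**2 = 492182 - (-255 + (14 + 16 - 56 - 36 + 32))**2 = 492182 - (-255 - 30)**2 = 492182 - 1*(-285)**2 = 492182 - 1*81225 = 492182 - 81225 = 410957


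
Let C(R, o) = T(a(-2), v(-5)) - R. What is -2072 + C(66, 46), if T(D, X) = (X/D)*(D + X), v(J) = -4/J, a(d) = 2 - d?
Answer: -53426/25 ≈ -2137.0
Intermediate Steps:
T(D, X) = X*(D + X)/D
C(R, o) = 24/25 - R (C(R, o) = (-4/(-5))*((2 - 1*(-2)) - 4/(-5))/(2 - 1*(-2)) - R = (-4*(-1/5))*((2 + 2) - 4*(-1/5))/(2 + 2) - R = (4/5)*(4 + 4/5)/4 - R = (4/5)*(1/4)*(24/5) - R = 24/25 - R)
-2072 + C(66, 46) = -2072 + (24/25 - 1*66) = -2072 + (24/25 - 66) = -2072 - 1626/25 = -53426/25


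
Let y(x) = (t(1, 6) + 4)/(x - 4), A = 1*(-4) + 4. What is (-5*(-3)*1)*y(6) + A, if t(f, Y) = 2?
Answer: 45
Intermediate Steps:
A = 0 (A = -4 + 4 = 0)
y(x) = 6/(-4 + x) (y(x) = (2 + 4)/(x - 4) = 6/(-4 + x))
(-5*(-3)*1)*y(6) + A = (-5*(-3)*1)*(6/(-4 + 6)) + 0 = (15*1)*(6/2) + 0 = 15*(6*(½)) + 0 = 15*3 + 0 = 45 + 0 = 45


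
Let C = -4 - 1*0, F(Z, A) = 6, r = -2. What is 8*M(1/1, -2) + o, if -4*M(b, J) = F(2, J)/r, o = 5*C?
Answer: -14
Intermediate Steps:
C = -4 (C = -4 + 0 = -4)
o = -20 (o = 5*(-4) = -20)
M(b, J) = ¾ (M(b, J) = -3/(2*(-2)) = -3*(-1)/(2*2) = -¼*(-3) = ¾)
8*M(1/1, -2) + o = 8*(¾) - 20 = 6 - 20 = -14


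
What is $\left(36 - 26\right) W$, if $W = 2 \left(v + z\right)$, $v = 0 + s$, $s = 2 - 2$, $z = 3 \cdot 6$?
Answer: $360$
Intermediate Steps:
$z = 18$
$s = 0$ ($s = 2 - 2 = 0$)
$v = 0$ ($v = 0 + 0 = 0$)
$W = 36$ ($W = 2 \left(0 + 18\right) = 2 \cdot 18 = 36$)
$\left(36 - 26\right) W = \left(36 - 26\right) 36 = 10 \cdot 36 = 360$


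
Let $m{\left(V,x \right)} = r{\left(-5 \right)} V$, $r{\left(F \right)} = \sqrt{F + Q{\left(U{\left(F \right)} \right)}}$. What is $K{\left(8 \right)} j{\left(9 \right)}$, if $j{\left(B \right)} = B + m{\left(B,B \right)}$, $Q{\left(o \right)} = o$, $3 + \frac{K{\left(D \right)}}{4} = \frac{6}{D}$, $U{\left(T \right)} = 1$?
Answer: $-81 - 162 i \approx -81.0 - 162.0 i$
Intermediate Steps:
$K{\left(D \right)} = -12 + \frac{24}{D}$ ($K{\left(D \right)} = -12 + 4 \frac{6}{D} = -12 + \frac{24}{D}$)
$r{\left(F \right)} = \sqrt{1 + F}$ ($r{\left(F \right)} = \sqrt{F + 1} = \sqrt{1 + F}$)
$m{\left(V,x \right)} = 2 i V$ ($m{\left(V,x \right)} = \sqrt{1 - 5} V = \sqrt{-4} V = 2 i V$)
$j{\left(B \right)} = B + 2 i B$
$K{\left(8 \right)} j{\left(9 \right)} = \left(-12 + \frac{24}{8}\right) 9 \left(1 + 2 i\right) = \left(-12 + 24 \cdot \frac{1}{8}\right) \left(9 + 18 i\right) = \left(-12 + 3\right) \left(9 + 18 i\right) = - 9 \left(9 + 18 i\right) = -81 - 162 i$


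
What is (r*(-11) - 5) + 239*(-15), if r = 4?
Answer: -3634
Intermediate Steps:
(r*(-11) - 5) + 239*(-15) = (4*(-11) - 5) + 239*(-15) = (-44 - 5) - 3585 = -49 - 3585 = -3634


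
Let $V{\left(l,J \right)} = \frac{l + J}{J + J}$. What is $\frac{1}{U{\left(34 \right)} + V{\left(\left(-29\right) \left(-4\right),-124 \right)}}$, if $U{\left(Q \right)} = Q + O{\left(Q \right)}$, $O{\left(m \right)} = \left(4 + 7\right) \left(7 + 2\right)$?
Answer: $\frac{31}{4124} \approx 0.007517$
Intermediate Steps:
$O{\left(m \right)} = 99$ ($O{\left(m \right)} = 11 \cdot 9 = 99$)
$U{\left(Q \right)} = 99 + Q$ ($U{\left(Q \right)} = Q + 99 = 99 + Q$)
$V{\left(l,J \right)} = \frac{J + l}{2 J}$
$\frac{1}{U{\left(34 \right)} + V{\left(\left(-29\right) \left(-4\right),-124 \right)}} = \frac{1}{\left(99 + 34\right) + \frac{-124 - -116}{2 \left(-124\right)}} = \frac{1}{133 + \frac{1}{2} \left(- \frac{1}{124}\right) \left(-124 + 116\right)} = \frac{1}{133 + \frac{1}{2} \left(- \frac{1}{124}\right) \left(-8\right)} = \frac{1}{133 + \frac{1}{31}} = \frac{1}{\frac{4124}{31}} = \frac{31}{4124}$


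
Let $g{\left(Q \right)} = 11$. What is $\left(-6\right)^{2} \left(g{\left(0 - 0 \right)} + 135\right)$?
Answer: $5256$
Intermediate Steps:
$\left(-6\right)^{2} \left(g{\left(0 - 0 \right)} + 135\right) = \left(-6\right)^{2} \left(11 + 135\right) = 36 \cdot 146 = 5256$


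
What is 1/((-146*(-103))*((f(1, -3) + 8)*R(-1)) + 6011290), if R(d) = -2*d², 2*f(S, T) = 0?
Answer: 1/5770682 ≈ 1.7329e-7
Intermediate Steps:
f(S, T) = 0 (f(S, T) = (½)*0 = 0)
1/((-146*(-103))*((f(1, -3) + 8)*R(-1)) + 6011290) = 1/((-146*(-103))*((0 + 8)*(-2*(-1)²)) + 6011290) = 1/(15038*(8*(-2*1)) + 6011290) = 1/(15038*(8*(-2)) + 6011290) = 1/(15038*(-16) + 6011290) = 1/(-240608 + 6011290) = 1/5770682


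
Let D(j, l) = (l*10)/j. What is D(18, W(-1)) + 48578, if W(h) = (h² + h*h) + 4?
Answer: 145744/3 ≈ 48581.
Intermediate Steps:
W(h) = 4 + 2*h² (W(h) = (h² + h²) + 4 = 2*h² + 4 = 4 + 2*h²)
D(j, l) = 10*l/j (D(j, l) = (10*l)/j = 10*l/j)
D(18, W(-1)) + 48578 = 10*(4 + 2*(-1)²)/18 + 48578 = 10*(4 + 2*1)*(1/18) + 48578 = 10*(4 + 2)*(1/18) + 48578 = 10*6*(1/18) + 48578 = 10/3 + 48578 = 145744/3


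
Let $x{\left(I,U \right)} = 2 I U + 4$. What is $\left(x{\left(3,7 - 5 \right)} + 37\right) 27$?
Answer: $1431$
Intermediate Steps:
$x{\left(I,U \right)} = 4 + 2 I U$ ($x{\left(I,U \right)} = 2 I U + 4 = 4 + 2 I U$)
$\left(x{\left(3,7 - 5 \right)} + 37\right) 27 = \left(\left(4 + 2 \cdot 3 \left(7 - 5\right)\right) + 37\right) 27 = \left(\left(4 + 2 \cdot 3 \cdot 2\right) + 37\right) 27 = \left(\left(4 + 12\right) + 37\right) 27 = \left(16 + 37\right) 27 = 53 \cdot 27 = 1431$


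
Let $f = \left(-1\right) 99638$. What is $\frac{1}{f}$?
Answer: $- \frac{1}{99638} \approx -1.0036 \cdot 10^{-5}$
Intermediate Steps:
$f = -99638$
$\frac{1}{f} = \frac{1}{-99638} = - \frac{1}{99638}$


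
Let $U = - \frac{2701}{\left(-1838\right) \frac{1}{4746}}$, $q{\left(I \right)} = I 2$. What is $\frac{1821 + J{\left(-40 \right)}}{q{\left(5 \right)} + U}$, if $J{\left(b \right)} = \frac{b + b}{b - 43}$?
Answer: $\frac{138973937}{532749029} \approx 0.26086$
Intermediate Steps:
$q{\left(I \right)} = 2 I$
$U = \frac{6409473}{919}$ ($U = - \frac{2701}{\left(-1838\right) \frac{1}{4746}} = - \frac{2701}{- \frac{919}{2373}} = \left(-2701\right) \left(- \frac{2373}{919}\right) = \frac{6409473}{919} \approx 6974.4$)
$J{\left(b \right)} = \frac{2 b}{-43 + b}$
$\frac{1821 + J{\left(-40 \right)}}{q{\left(5 \right)} + U} = \frac{1821 + 2 \left(-40\right) \frac{1}{-43 - 40}}{2 \cdot 5 + \frac{6409473}{919}} = \frac{1821 + 2 \left(-40\right) \frac{1}{-83}}{10 + \frac{6409473}{919}} = \frac{1821 + 2 \left(-40\right) \left(- \frac{1}{83}\right)}{\frac{6418663}{919}} = \left(1821 + \frac{80}{83}\right) \frac{919}{6418663} = \frac{151223}{83} \cdot \frac{919}{6418663} = \frac{138973937}{532749029}$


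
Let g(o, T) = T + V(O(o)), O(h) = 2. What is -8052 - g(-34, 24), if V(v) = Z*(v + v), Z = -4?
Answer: -8060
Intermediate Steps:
V(v) = -8*v (V(v) = -4*(v + v) = -8*v)
g(o, T) = -16 + T (g(o, T) = T - 8*2 = T - 16 = -16 + T)
-8052 - g(-34, 24) = -8052 - (-16 + 24) = -8052 - 1*8 = -8052 - 8 = -8060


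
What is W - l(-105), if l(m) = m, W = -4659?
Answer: -4554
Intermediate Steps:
W - l(-105) = -4659 - 1*(-105) = -4659 + 105 = -4554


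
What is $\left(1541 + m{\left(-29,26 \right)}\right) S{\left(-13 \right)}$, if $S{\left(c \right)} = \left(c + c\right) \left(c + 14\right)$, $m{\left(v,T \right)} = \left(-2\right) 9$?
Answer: $-39598$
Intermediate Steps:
$m{\left(v,T \right)} = -18$
$S{\left(c \right)} = 2 c \left(14 + c\right)$
$\left(1541 + m{\left(-29,26 \right)}\right) S{\left(-13 \right)} = \left(1541 - 18\right) 2 \left(-13\right) \left(14 - 13\right) = 1523 \cdot 2 \left(-13\right) 1 = 1523 \left(-26\right) = -39598$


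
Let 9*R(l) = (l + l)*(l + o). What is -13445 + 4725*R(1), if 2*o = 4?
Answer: -10295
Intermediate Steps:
o = 2 (o = (½)*4 = 2)
R(l) = 2*l*(2 + l)/9 (R(l) = ((l + l)*(l + 2))/9 = ((2*l)*(2 + l))/9 = (2*l*(2 + l))/9 = 2*l*(2 + l)/9)
-13445 + 4725*R(1) = -13445 + 4725*((2/9)*1*(2 + 1)) = -13445 + 4725*((2/9)*1*3) = -13445 + 4725*(⅔) = -13445 + 3150 = -10295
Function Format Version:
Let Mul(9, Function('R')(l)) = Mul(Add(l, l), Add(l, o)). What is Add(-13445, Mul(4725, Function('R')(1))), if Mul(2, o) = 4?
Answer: -10295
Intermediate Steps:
o = 2 (o = Mul(Rational(1, 2), 4) = 2)
Function('R')(l) = Mul(Rational(2, 9), l, Add(2, l)) (Function('R')(l) = Mul(Rational(1, 9), Mul(Add(l, l), Add(l, 2))) = Mul(Rational(1, 9), Mul(Mul(2, l), Add(2, l))) = Mul(Rational(1, 9), Mul(2, l, Add(2, l))) = Mul(Rational(2, 9), l, Add(2, l)))
Add(-13445, Mul(4725, Function('R')(1))) = Add(-13445, Mul(4725, Mul(Rational(2, 9), 1, Add(2, 1)))) = Add(-13445, Mul(4725, Mul(Rational(2, 9), 1, 3))) = Add(-13445, Mul(4725, Rational(2, 3))) = Add(-13445, 3150) = -10295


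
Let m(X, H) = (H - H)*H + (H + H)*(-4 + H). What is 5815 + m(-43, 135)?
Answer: 41185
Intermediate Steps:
m(X, H) = 2*H*(-4 + H) (m(X, H) = 0*H + (2*H)*(-4 + H) = 0 + 2*H*(-4 + H) = 2*H*(-4 + H))
5815 + m(-43, 135) = 5815 + 2*135*(-4 + 135) = 5815 + 2*135*131 = 5815 + 35370 = 41185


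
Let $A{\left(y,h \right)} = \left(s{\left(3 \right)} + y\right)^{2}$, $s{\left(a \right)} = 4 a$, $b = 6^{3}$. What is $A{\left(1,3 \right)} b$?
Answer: $36504$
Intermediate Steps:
$b = 216$
$A{\left(y,h \right)} = \left(12 + y\right)^{2}$ ($A{\left(y,h \right)} = \left(4 \cdot 3 + y\right)^{2} = \left(12 + y\right)^{2}$)
$A{\left(1,3 \right)} b = \left(12 + 1\right)^{2} \cdot 216 = 13^{2} \cdot 216 = 169 \cdot 216 = 36504$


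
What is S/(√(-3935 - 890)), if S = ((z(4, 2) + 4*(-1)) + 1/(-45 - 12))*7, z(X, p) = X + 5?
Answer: -1988*I*√193/55005 ≈ -0.5021*I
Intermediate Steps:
z(X, p) = 5 + X
S = 1988/57 (S = (((5 + 4) + 4*(-1)) + 1/(-45 - 12))*7 = ((9 - 4) + 1/(-57))*7 = (5 - 1/57)*7 = (284/57)*7 = 1988/57 ≈ 34.877)
S/(√(-3935 - 890)) = 1988/(57*(√(-3935 - 890))) = 1988/(57*(√(-4825))) = 1988/(57*((5*I*√193))) = 1988*(-I*√193/965)/57 = -1988*I*√193/55005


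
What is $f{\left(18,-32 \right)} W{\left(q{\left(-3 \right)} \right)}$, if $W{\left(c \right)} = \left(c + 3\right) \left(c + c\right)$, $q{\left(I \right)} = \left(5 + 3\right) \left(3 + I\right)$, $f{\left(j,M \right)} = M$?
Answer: $0$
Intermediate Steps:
$q{\left(I \right)} = 24 + 8 I$ ($q{\left(I \right)} = 8 \left(3 + I\right) = 24 + 8 I$)
$W{\left(c \right)} = 2 c \left(3 + c\right)$ ($W{\left(c \right)} = \left(3 + c\right) 2 c = 2 c \left(3 + c\right)$)
$f{\left(18,-32 \right)} W{\left(q{\left(-3 \right)} \right)} = - 32 \cdot 2 \left(24 + 8 \left(-3\right)\right) \left(3 + \left(24 + 8 \left(-3\right)\right)\right) = - 32 \cdot 2 \left(24 - 24\right) \left(3 + \left(24 - 24\right)\right) = - 32 \cdot 2 \cdot 0 \left(3 + 0\right) = - 32 \cdot 2 \cdot 0 \cdot 3 = \left(-32\right) 0 = 0$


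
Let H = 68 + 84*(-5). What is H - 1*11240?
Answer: -11592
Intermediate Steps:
H = -352 (H = 68 - 420 = -352)
H - 1*11240 = -352 - 1*11240 = -352 - 11240 = -11592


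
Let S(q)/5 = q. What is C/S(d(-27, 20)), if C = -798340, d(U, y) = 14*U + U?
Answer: 159668/405 ≈ 394.24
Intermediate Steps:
d(U, y) = 15*U
S(q) = 5*q
C/S(d(-27, 20)) = -798340/(5*(15*(-27))) = -798340/(5*(-405)) = -798340/(-2025) = -798340*(-1/2025) = 159668/405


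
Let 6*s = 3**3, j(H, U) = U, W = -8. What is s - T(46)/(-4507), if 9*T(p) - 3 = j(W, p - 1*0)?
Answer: 365165/81126 ≈ 4.5012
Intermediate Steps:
T(p) = 1/3 + p/9 (T(p) = 1/3 + (p - 1*0)/9 = 1/3 + (p + 0)/9 = 1/3 + p/9)
s = 9/2 (s = (1/6)*3**3 = (1/6)*27 = 9/2 ≈ 4.5000)
s - T(46)/(-4507) = 9/2 - (1/3 + (1/9)*46)/(-4507) = 9/2 - (1/3 + 46/9)*(-1)/4507 = 9/2 - 49*(-1)/(9*4507) = 9/2 - 1*(-49/40563) = 9/2 + 49/40563 = 365165/81126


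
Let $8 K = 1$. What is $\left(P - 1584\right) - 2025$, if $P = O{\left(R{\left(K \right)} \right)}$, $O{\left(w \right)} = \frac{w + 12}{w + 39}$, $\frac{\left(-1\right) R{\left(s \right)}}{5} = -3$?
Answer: $- \frac{7217}{2} \approx -3608.5$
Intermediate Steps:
$K = \frac{1}{8}$ ($K = \frac{1}{8} \cdot 1 = \frac{1}{8} \approx 0.125$)
$R{\left(s \right)} = 15$ ($R{\left(s \right)} = \left(-5\right) \left(-3\right) = 15$)
$O{\left(w \right)} = \frac{12 + w}{39 + w}$
$P = \frac{1}{2}$ ($P = \frac{12 + 15}{39 + 15} = \frac{1}{54} \cdot 27 = \frac{1}{2} \approx 0.5$)
$\left(P - 1584\right) - 2025 = \left(\frac{1}{2} - 1584\right) - 2025 = - \frac{3167}{2} - 2025 = - \frac{7217}{2}$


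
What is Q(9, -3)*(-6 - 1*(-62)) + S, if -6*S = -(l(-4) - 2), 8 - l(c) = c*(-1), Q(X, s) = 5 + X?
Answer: 2353/3 ≈ 784.33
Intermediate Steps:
l(c) = 8 + c (l(c) = 8 - c*(-1) = 8 - (-1)*c = 8 + c)
S = 1/3 (S = -(-1)*((8 - 4) - 2)/6 = -(-1)*(4 - 2)/6 = -(-1)*2/6 = -1/6*(-2) = 1/3 ≈ 0.33333)
Q(9, -3)*(-6 - 1*(-62)) + S = (5 + 9)*(-6 - 1*(-62)) + 1/3 = 14*(-6 + 62) + 1/3 = 14*56 + 1/3 = 784 + 1/3 = 2353/3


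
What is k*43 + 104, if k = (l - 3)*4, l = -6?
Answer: -1444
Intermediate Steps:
k = -36 (k = (-6 - 3)*4 = -9*4 = -36)
k*43 + 104 = -36*43 + 104 = -1548 + 104 = -1444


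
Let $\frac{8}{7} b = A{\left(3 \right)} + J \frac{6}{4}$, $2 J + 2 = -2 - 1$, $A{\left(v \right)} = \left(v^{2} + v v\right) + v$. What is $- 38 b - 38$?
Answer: $- \frac{9785}{16} \approx -611.56$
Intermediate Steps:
$A{\left(v \right)} = v + 2 v^{2}$ ($A{\left(v \right)} = \left(v^{2} + v^{2}\right) + v = 2 v^{2} + v = v + 2 v^{2}$)
$J = - \frac{5}{2}$ ($J = -1 + \frac{-2 - 1}{2} = -1 + \frac{1}{2} \left(-3\right) = -1 - \frac{3}{2} = - \frac{5}{2} \approx -2.5$)
$b = \frac{483}{32}$ ($b = \frac{7 \left(3 \left(1 + 2 \cdot 3\right) - \frac{5 \cdot \frac{6}{4}}{2}\right)}{8} = \frac{7 \left(3 \left(1 + 6\right) - \frac{5 \cdot 6 \cdot \frac{1}{4}}{2}\right)}{8} = \frac{7 \left(3 \cdot 7 - \frac{15}{4}\right)}{8} = \frac{7 \left(21 - \frac{15}{4}\right)}{8} = \frac{7}{8} \cdot \frac{69}{4} = \frac{483}{32} \approx 15.094$)
$- 38 b - 38 = \left(-38\right) \frac{483}{32} - 38 = - \frac{9177}{16} - 38 = - \frac{9785}{16}$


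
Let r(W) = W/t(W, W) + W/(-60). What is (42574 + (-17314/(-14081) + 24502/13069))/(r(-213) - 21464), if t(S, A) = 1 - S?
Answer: -16767401062625960/8451788023125377 ≈ -1.9839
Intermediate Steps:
r(W) = -W/60 + W/(1 - W) (r(W) = W/(1 - W) + W/(-60) = W/(1 - W) + W*(-1/60) = W/(1 - W) - W/60 = -W/60 + W/(1 - W))
(42574 + (-17314/(-14081) + 24502/13069))/(r(-213) - 21464) = (42574 + (-17314/(-14081) + 24502/13069))/((1/60)*(-213)*(-59 - 1*(-213))/(-1 - 213) - 21464) = (42574 + (-17314*(-1/14081) + 24502*(1/13069)))/((1/60)*(-213)*(-59 + 213)/(-214) - 21464) = (42574 + (17314/14081 + 24502/13069))/((1/60)*(-213)*(-1/214)*154 - 21464) = (42574 + 571289328/184024589)/(5467/2140 - 21464) = 7835234141414/(184024589*(-45927493/2140)) = (7835234141414/184024589)*(-2140/45927493) = -16767401062625960/8451788023125377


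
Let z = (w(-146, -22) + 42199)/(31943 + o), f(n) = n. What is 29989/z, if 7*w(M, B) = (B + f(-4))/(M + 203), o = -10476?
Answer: 256865771337/16837375 ≈ 15256.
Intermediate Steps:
w(M, B) = (-4 + B)/(7*(203 + M)) (w(M, B) = ((B - 4)/(M + 203))/7 = ((-4 + B)/(203 + M))/7 = (-4 + B)/(7*(203 + M)))
z = 16837375/8565333 (z = ((-4 - 22)/(7*(203 - 146)) + 42199)/(31943 - 10476) = ((1/7)*(-26)/57 + 42199)/21467 = ((1/7)*(1/57)*(-26) + 42199)*(1/21467) = (-26/399 + 42199)*(1/21467) = (16837375/399)*(1/21467) = 16837375/8565333 ≈ 1.9658)
29989/z = 29989/(16837375/8565333) = 29989*(8565333/16837375) = 256865771337/16837375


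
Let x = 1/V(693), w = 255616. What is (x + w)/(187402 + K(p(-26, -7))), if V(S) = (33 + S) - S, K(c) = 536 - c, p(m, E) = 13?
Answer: 8435329/6201525 ≈ 1.3602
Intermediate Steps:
V(S) = 33
x = 1/33 ≈ 0.030303
(x + w)/(187402 + K(p(-26, -7))) = (1/33 + 255616)/(187402 + (536 - 1*13)) = 8435329/(33*(187402 + (536 - 13))) = 8435329/(33*(187402 + 523)) = (8435329/33)/187925 = (8435329/33)*(1/187925) = 8435329/6201525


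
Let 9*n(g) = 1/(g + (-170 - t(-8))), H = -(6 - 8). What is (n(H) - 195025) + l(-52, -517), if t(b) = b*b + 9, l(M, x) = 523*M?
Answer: -481997350/2169 ≈ -2.2222e+5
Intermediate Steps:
t(b) = 9 + b**2 (t(b) = b**2 + 9 = 9 + b**2)
H = 2 (H = -1*(-2) = 2)
n(g) = 1/(9*(-243 + g)) (n(g) = 1/(9*(g + (-170 - (9 + (-8)**2)))) = 1/(9*(g + (-170 - (9 + 64)))) = 1/(9*(g + (-170 - 1*73))) = 1/(9*(g + (-170 - 73))) = 1/(9*(g - 243)) = 1/(9*(-243 + g)))
(n(H) - 195025) + l(-52, -517) = (1/(9*(-243 + 2)) - 195025) + 523*(-52) = ((1/9)/(-241) - 195025) - 27196 = ((1/9)*(-1/241) - 195025) - 27196 = (-1/2169 - 195025) - 27196 = -423009226/2169 - 27196 = -481997350/2169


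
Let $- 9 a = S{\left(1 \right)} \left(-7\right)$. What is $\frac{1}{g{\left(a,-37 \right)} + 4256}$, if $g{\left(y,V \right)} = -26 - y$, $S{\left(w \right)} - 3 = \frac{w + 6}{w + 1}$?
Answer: $\frac{18}{76049} \approx 0.00023669$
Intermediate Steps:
$S{\left(w \right)} = 3 + \frac{6 + w}{1 + w}$ ($S{\left(w \right)} = 3 + \frac{w + 6}{w + 1} = 3 + \frac{6 + w}{1 + w}$)
$a = \frac{91}{18}$ ($a = - \frac{\frac{9 + 4 \cdot 1}{1 + 1} \left(-7\right)}{9} = - \frac{\frac{9 + 4}{2} \left(-7\right)}{9} = - \frac{\frac{1}{2} \cdot 13 \left(-7\right)}{9} = - \frac{\frac{13}{2} \left(-7\right)}{9} = \left(- \frac{1}{9}\right) \left(- \frac{91}{2}\right) = \frac{91}{18} \approx 5.0556$)
$\frac{1}{g{\left(a,-37 \right)} + 4256} = \frac{1}{\left(-26 - \frac{91}{18}\right) + 4256} = \frac{1}{- \frac{559}{18} + 4256} = \frac{1}{\frac{76049}{18}} = \frac{18}{76049}$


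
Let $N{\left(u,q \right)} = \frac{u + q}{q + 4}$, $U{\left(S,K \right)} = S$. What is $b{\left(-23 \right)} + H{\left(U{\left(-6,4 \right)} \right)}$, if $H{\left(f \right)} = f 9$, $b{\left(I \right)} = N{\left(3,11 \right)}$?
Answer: $- \frac{796}{15} \approx -53.067$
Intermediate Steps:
$N{\left(u,q \right)} = \frac{q + u}{4 + q}$
$b{\left(I \right)} = \frac{14}{15}$ ($b{\left(I \right)} = \frac{11 + 3}{4 + 11} = \frac{1}{15} \cdot 14 = \frac{14}{15}$)
$H{\left(f \right)} = 9 f$
$b{\left(-23 \right)} + H{\left(U{\left(-6,4 \right)} \right)} = \frac{14}{15} + 9 \left(-6\right) = \frac{14}{15} - 54 = - \frac{796}{15}$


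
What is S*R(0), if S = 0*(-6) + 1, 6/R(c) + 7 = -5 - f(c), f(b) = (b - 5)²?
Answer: -6/37 ≈ -0.16216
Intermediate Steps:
f(b) = (-5 + b)²
R(c) = 6/(-12 - (-5 + c)²) (R(c) = 6/(-7 + (-5 - (-5 + c)²)) = 6/(-12 - (-5 + c)²))
S = 1 (S = 0 + 1 = 1)
S*R(0) = 1*(-6/(12 + (-5 + 0)²)) = 1*(-6/(12 + (-5)²)) = 1*(-6/(12 + 25)) = 1*(-6/37) = -6/37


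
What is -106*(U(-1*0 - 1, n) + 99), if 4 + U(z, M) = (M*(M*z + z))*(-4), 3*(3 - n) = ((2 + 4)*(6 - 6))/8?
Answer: -15158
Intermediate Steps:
n = 3 (n = 3 - (2 + 4)*(6 - 6)/(3*8) = 3 - 6*0/(3*8) = 3 - 0/8 = 3 - ⅓*0 = 3 + 0 = 3)
U(z, M) = -4 - 4*M*(z + M*z) (U(z, M) = -4 + (M*(M*z + z))*(-4) = -4 + (M*(z + M*z))*(-4) = -4 - 4*M*(z + M*z))
-106*(U(-1*0 - 1, n) + 99) = -106*((-4 - 4*3*(-1*0 - 1) - 4*(-1*0 - 1)*3²) + 99) = -106*((-4 - 4*3*(0 - 1) - 4*(0 - 1)*9) + 99) = -106*((-4 - 4*3*(-1) - 4*(-1)*9) + 99) = -106*((-4 + 12 + 36) + 99) = -106*(44 + 99) = -106*143 = -15158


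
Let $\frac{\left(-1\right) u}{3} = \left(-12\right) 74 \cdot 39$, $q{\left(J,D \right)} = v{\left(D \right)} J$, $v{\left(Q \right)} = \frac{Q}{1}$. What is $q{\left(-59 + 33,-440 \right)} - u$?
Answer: $-92456$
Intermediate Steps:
$v{\left(Q \right)} = Q$ ($v{\left(Q \right)} = Q 1 = Q$)
$q{\left(J,D \right)} = D J$
$u = 103896$ ($u = - 3 \left(-12\right) 74 \cdot 39 = - 3 \left(\left(-888\right) 39\right) = \left(-3\right) \left(-34632\right) = 103896$)
$q{\left(-59 + 33,-440 \right)} - u = - 440 \left(-59 + 33\right) - 103896 = \left(-440\right) \left(-26\right) - 103896 = 11440 - 103896 = -92456$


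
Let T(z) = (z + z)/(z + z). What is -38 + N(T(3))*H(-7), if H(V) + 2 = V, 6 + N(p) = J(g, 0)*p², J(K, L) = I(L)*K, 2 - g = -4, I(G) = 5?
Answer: -254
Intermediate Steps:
T(z) = 1 (T(z) = (2*z)/((2*z)) = (2*z)*(1/(2*z)) = 1)
g = 6 (g = 2 - 1*(-4) = 2 + 4 = 6)
J(K, L) = 5*K
N(p) = -6 + 30*p² (N(p) = -6 + (5*6)*p² = -6 + 30*p²)
H(V) = -2 + V
-38 + N(T(3))*H(-7) = -38 + (-6 + 30*1²)*(-2 - 7) = -38 + (-6 + 30*1)*(-9) = -38 + (-6 + 30)*(-9) = -38 + 24*(-9) = -38 - 216 = -254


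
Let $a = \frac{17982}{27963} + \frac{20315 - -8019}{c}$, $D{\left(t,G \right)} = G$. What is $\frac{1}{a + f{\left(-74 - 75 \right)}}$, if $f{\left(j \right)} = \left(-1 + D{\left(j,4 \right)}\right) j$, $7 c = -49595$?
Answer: $- \frac{1693315}{762594721} \approx -0.0022205$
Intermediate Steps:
$c = -7085$ ($c = \frac{1}{7} \left(-49595\right) = -7085$)
$f{\left(j \right)} = 3 j$ ($f{\left(j \right)} = \left(-1 + 4\right) j = 3 j$)
$a = - \frac{5682916}{1693315}$ ($a = \frac{17982}{27963} + \frac{20315 - -8019}{-7085} = 17982 \cdot \frac{1}{27963} + \left(20315 + 8019\right) \left(- \frac{1}{7085}\right) = \frac{1998}{3107} + 28334 \left(- \frac{1}{7085}\right) = \frac{1998}{3107} - \frac{28334}{7085} = - \frac{5682916}{1693315} \approx -3.3561$)
$\frac{1}{a + f{\left(-74 - 75 \right)}} = \frac{1}{- \frac{5682916}{1693315} + 3 \left(-74 - 75\right)} = \frac{1}{- \frac{5682916}{1693315} + 3 \left(-149\right)} = \frac{1}{- \frac{5682916}{1693315} - 447} = \frac{1}{- \frac{762594721}{1693315}} = - \frac{1693315}{762594721}$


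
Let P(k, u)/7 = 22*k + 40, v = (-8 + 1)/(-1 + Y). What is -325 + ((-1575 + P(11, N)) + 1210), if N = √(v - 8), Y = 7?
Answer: 1284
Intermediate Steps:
v = -7/6 (v = (-8 + 1)/(-1 + 7) = -7/6 ≈ -1.1667)
N = I*√330/6 (N = √(-7/6 - 8) = √(-55/6) = I*√330/6 ≈ 3.0276*I)
P(k, u) = 280 + 154*k (P(k, u) = 7*(22*k + 40) = 7*(40 + 22*k) = 280 + 154*k)
-325 + ((-1575 + P(11, N)) + 1210) = -325 + ((-1575 + (280 + 154*11)) + 1210) = -325 + ((-1575 + (280 + 1694)) + 1210) = -325 + ((-1575 + 1974) + 1210) = -325 + (399 + 1210) = -325 + 1609 = 1284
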